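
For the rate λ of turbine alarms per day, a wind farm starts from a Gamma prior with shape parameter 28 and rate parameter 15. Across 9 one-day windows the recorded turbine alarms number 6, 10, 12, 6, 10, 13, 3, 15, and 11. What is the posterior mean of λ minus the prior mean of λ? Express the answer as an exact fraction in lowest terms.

173/60

Total count: 6 + 10 + 12 + 6 + 10 + 13 + 3 + 15 + 11 = 86.
Total exposure: 9 days.
Gamma(α, β) with Poisson data over total exposure Σt gives posterior Gamma(α+Σx, β+Σt) = Gamma(114, 24).
Posterior mean = 114/24 = 19/4; prior mean = 28/15 = 28/15. Difference = 19/4 − 28/15 = 173/60.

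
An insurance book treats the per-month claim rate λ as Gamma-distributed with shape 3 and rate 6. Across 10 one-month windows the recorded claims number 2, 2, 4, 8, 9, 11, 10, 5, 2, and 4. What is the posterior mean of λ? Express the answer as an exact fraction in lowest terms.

Total count: 2 + 2 + 4 + 8 + 9 + 11 + 10 + 5 + 2 + 4 = 57.
Total exposure: 10 months.
The Gamma prior is conjugate for the Poisson rate, so λ | data ~ Gamma(3+57, 6+10) = Gamma(60, 16).
Posterior mean = α'/β' = 60/16 = 15/4.

15/4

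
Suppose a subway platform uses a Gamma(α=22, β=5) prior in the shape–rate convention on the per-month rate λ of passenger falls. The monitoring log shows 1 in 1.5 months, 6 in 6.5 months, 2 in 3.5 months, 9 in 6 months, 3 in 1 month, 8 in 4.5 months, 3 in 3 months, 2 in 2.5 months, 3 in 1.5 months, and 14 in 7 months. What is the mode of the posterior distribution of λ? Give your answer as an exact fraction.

12/7

Total count: 1 + 6 + 2 + 9 + 3 + 8 + 3 + 2 + 3 + 14 = 51.
Total exposure: 1.5 + 6.5 + 3.5 + 6 + 1 + 4.5 + 3 + 2.5 + 1.5 + 7 = 37 months.
By Gamma–Poisson conjugacy, the posterior is Gamma(α + Σx, β + Σt) = Gamma(22 + 51, 5 + 37) = Gamma(73, 42).
Posterior mode = (α'−1)/β' = 72/42 = 12/7.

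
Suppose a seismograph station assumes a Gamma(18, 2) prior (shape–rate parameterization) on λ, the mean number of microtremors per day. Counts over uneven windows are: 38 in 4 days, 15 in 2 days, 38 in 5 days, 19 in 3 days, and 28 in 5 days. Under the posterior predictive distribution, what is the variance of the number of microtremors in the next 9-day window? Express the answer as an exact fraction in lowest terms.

Total count: 38 + 15 + 38 + 19 + 28 = 138.
Total exposure: 4 + 2 + 5 + 3 + 5 = 19 days.
By Gamma–Poisson conjugacy, the posterior is Gamma(α + Σx, β + Σt) = Gamma(18 + 138, 2 + 19) = Gamma(156, 21).
The posterior predictive for a window of length T is Negative Binomial with variance T·α'·(β'+T)/β'² = 9·156·30/441 = 4680/49.

4680/49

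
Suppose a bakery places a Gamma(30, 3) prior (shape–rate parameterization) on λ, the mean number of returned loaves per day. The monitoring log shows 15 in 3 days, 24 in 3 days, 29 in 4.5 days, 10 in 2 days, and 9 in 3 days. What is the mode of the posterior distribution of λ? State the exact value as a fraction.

Total count: 15 + 24 + 29 + 10 + 9 = 87.
Total exposure: 3 + 3 + 4.5 + 2 + 3 = 15.5 days.
Gamma(α, β) with Poisson data over total exposure Σt gives posterior Gamma(α+Σx, β+Σt) = Gamma(117, 37/2).
Posterior mode = (α'−1)/β' = 116/(37/2) = 232/37.

232/37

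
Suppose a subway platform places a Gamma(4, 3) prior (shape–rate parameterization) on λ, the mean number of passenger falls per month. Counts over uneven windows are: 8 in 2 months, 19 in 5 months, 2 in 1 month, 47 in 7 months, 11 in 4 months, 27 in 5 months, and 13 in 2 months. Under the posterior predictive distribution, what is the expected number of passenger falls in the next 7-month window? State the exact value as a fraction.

917/29

Total count: 8 + 19 + 2 + 47 + 11 + 27 + 13 = 127.
Total exposure: 2 + 5 + 1 + 7 + 4 + 5 + 2 = 26 months.
The Gamma prior is conjugate for the Poisson rate, so λ | data ~ Gamma(4+127, 3+26) = Gamma(131, 29).
Predictive mean over a 7-month window = T·E[λ|data] = 7·131/29 = 917/29.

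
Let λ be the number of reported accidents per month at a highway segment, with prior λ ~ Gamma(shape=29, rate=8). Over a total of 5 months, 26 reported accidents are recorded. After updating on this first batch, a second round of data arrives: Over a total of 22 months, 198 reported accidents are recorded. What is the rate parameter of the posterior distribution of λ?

Total count 26 over total exposure 5 months.
After the first batch: Gamma(29 + 26, 8 + 5) = Gamma(55, 13).
Total count 198 over total exposure 22 months.
After the second batch: Gamma(55 + 198, 13 + 22) = Gamma(253, 35).

35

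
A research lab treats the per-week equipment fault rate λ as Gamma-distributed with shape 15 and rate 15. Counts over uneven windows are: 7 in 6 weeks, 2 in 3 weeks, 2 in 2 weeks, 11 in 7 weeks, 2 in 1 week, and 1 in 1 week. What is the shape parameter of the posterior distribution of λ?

40

Total count: 7 + 2 + 2 + 11 + 2 + 1 = 25.
Total exposure: 6 + 3 + 2 + 7 + 1 + 1 = 20 weeks.
Posterior: α' = 15 + 25 = 40, β' = 15 + 20 = 35.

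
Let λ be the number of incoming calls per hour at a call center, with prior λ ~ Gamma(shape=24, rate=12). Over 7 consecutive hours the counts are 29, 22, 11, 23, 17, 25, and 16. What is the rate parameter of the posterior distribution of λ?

19

Total count: 29 + 22 + 11 + 23 + 17 + 25 + 16 = 143.
Total exposure: 7 hours.
Posterior: α' = 24 + 143 = 167, β' = 12 + 7 = 19.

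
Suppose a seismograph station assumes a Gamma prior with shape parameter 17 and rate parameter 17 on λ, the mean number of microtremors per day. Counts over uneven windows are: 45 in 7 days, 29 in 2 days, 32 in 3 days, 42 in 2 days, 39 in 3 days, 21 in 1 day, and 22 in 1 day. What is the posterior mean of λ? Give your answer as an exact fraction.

Total count: 45 + 29 + 32 + 42 + 39 + 21 + 22 = 230.
Total exposure: 7 + 2 + 3 + 2 + 3 + 1 + 1 = 19 days.
Posterior: α' = 17 + 230 = 247, β' = 17 + 19 = 36.
Posterior mean = α'/β' = 247/36.

247/36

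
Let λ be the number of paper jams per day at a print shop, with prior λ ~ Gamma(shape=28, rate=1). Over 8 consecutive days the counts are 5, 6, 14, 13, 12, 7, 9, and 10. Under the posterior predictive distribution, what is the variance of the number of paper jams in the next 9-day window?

208

Total count: 5 + 6 + 14 + 13 + 12 + 7 + 9 + 10 = 76.
Total exposure: 8 days.
Gamma(α, β) with Poisson data over total exposure Σt gives posterior Gamma(α+Σx, β+Σt) = Gamma(104, 9).
The posterior predictive for a window of length T is Negative Binomial with variance T·α'·(β'+T)/β'² = 9·104·18/81 = 208.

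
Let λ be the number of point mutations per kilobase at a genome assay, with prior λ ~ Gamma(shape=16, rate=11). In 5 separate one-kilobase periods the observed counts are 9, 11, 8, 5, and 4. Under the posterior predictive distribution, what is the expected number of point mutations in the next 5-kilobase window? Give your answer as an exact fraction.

265/16

Total count: 9 + 11 + 8 + 5 + 4 = 37.
Total exposure: 5 kilobases.
Conjugate update: add total count to the shape and total exposure to the rate, giving Gamma(53, 16).
Predictive mean over a 5-kilobase window = T·E[λ|data] = 5·53/16 = 265/16.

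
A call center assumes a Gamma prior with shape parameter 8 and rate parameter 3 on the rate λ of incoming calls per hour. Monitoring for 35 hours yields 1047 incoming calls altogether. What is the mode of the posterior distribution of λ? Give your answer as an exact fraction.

Total count 1047 over total exposure 35 hours.
By Gamma–Poisson conjugacy, the posterior is Gamma(α + Σx, β + Σt) = Gamma(8 + 1047, 3 + 35) = Gamma(1055, 38).
Posterior mode = (α'−1)/β' = 1054/38 = 527/19.

527/19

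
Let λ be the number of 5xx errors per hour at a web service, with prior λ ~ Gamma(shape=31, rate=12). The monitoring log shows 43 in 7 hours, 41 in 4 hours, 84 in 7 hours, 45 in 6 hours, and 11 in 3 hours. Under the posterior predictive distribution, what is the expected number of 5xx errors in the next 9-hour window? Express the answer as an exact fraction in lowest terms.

765/13

Total count: 43 + 41 + 84 + 45 + 11 = 224.
Total exposure: 7 + 4 + 7 + 6 + 3 = 27 hours.
By Gamma–Poisson conjugacy, the posterior is Gamma(α + Σx, β + Σt) = Gamma(31 + 224, 12 + 27) = Gamma(255, 39).
Predictive mean over a 9-hour window = T·E[λ|data] = 9·255/39 = 765/13.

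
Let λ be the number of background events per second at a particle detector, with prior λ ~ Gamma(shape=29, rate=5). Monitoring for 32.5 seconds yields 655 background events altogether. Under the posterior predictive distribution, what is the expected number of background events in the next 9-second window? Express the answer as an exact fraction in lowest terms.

Total count 655 over total exposure 32.5 seconds.
The Gamma prior is conjugate for the Poisson rate, so λ | data ~ Gamma(29+655, 5+32.5) = Gamma(684, 75/2).
Predictive mean over a 9-second window = T·E[λ|data] = 9·684/(75/2) = 4104/25.

4104/25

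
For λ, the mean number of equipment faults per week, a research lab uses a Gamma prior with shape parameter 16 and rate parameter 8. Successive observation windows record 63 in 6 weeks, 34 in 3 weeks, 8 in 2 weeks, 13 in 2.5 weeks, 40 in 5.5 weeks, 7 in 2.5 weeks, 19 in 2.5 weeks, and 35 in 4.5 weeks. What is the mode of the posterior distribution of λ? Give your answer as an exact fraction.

Total count: 63 + 34 + 8 + 13 + 40 + 7 + 19 + 35 = 219.
Total exposure: 6 + 3 + 2 + 2.5 + 5.5 + 2.5 + 2.5 + 4.5 = 28.5 weeks.
By Gamma–Poisson conjugacy, the posterior is Gamma(α + Σx, β + Σt) = Gamma(16 + 219, 8 + 28.5) = Gamma(235, 73/2).
Posterior mode = (α'−1)/β' = 234/(73/2) = 468/73.

468/73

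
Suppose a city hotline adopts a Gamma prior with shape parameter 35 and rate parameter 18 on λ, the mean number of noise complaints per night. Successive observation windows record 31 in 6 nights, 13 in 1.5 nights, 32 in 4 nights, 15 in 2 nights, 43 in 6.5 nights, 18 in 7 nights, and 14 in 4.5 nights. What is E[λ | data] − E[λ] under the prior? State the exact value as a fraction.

419/198

Total count: 31 + 13 + 32 + 15 + 43 + 18 + 14 = 166.
Total exposure: 6 + 1.5 + 4 + 2 + 6.5 + 7 + 4.5 = 31.5 nights.
By Gamma–Poisson conjugacy, the posterior is Gamma(α + Σx, β + Σt) = Gamma(35 + 166, 18 + 31.5) = Gamma(201, 99/2).
Posterior mean = 201/(99/2) = 134/33; prior mean = 35/18 = 35/18. Difference = 134/33 − 35/18 = 419/198.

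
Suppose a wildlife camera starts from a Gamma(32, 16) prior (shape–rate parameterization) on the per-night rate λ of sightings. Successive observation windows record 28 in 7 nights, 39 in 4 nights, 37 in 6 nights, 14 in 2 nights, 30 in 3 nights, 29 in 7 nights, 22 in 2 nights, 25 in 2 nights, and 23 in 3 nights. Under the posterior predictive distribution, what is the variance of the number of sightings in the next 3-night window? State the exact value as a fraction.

Total count: 28 + 39 + 37 + 14 + 30 + 29 + 22 + 25 + 23 = 247.
Total exposure: 7 + 4 + 6 + 2 + 3 + 7 + 2 + 2 + 3 = 36 nights.
Posterior: α' = 32 + 247 = 279, β' = 16 + 36 = 52.
The posterior predictive for a window of length T is Negative Binomial with variance T·α'·(β'+T)/β'² = 3·279·55/2704 = 46035/2704.

46035/2704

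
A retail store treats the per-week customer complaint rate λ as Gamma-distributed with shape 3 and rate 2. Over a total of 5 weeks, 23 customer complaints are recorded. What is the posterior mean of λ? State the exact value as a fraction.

Total count 23 over total exposure 5 weeks.
The Gamma prior is conjugate for the Poisson rate, so λ | data ~ Gamma(3+23, 2+5) = Gamma(26, 7).
Posterior mean = α'/β' = 26/7.

26/7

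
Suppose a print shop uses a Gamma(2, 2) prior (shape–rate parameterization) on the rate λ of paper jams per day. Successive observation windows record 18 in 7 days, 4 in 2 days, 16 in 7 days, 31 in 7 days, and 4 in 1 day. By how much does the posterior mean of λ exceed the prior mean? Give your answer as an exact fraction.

Total count: 18 + 4 + 16 + 31 + 4 = 73.
Total exposure: 7 + 2 + 7 + 7 + 1 = 24 days.
The Gamma prior is conjugate for the Poisson rate, so λ | data ~ Gamma(2+73, 2+24) = Gamma(75, 26).
Posterior mean = 75/26 = 75/26; prior mean = 2/2 = 1. Difference = 75/26 − 1 = 49/26.

49/26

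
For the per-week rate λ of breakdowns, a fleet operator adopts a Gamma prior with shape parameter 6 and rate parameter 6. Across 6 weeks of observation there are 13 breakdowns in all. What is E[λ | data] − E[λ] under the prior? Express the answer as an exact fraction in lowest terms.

Total count 13 over total exposure 6 weeks.
By Gamma–Poisson conjugacy, the posterior is Gamma(α + Σx, β + Σt) = Gamma(6 + 13, 6 + 6) = Gamma(19, 12).
Posterior mean = 19/12 = 19/12; prior mean = 6/6 = 1. Difference = 19/12 − 1 = 7/12.

7/12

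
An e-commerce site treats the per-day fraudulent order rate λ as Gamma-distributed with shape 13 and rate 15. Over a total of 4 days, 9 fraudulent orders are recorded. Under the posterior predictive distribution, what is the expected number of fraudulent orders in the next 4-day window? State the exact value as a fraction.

88/19

Total count 9 over total exposure 4 days.
The Gamma prior is conjugate for the Poisson rate, so λ | data ~ Gamma(13+9, 15+4) = Gamma(22, 19).
Predictive mean over a 4-day window = T·E[λ|data] = 4·22/19 = 88/19.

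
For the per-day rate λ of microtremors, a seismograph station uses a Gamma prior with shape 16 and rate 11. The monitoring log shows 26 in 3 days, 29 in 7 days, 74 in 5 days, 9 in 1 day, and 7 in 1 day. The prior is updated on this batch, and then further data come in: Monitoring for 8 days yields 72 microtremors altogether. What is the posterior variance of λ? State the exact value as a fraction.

Total count: 26 + 29 + 74 + 9 + 7 = 145.
Total exposure: 3 + 7 + 5 + 1 + 1 = 17 days.
After the first batch: Gamma(16 + 145, 11 + 17) = Gamma(161, 28).
Total count 72 over total exposure 8 days.
After the second batch: Gamma(161 + 72, 28 + 8) = Gamma(233, 36).
Posterior variance = α'/β'² = 233/1296.

233/1296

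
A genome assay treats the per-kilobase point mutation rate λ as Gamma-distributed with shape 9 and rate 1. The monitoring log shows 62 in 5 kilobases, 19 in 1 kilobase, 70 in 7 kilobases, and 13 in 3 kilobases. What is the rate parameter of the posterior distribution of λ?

Total count: 62 + 19 + 70 + 13 = 164.
Total exposure: 5 + 1 + 7 + 3 = 16 kilobases.
Gamma(α, β) with Poisson data over total exposure Σt gives posterior Gamma(α+Σx, β+Σt) = Gamma(173, 17).

17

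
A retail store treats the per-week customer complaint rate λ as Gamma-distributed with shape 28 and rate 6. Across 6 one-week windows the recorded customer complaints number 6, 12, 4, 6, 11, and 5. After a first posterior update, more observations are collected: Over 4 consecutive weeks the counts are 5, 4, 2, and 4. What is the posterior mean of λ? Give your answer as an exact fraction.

87/16

Total count: 6 + 12 + 4 + 6 + 11 + 5 = 44.
Total exposure: 6 weeks.
After the first batch: Gamma(28 + 44, 6 + 6) = Gamma(72, 12).
Total count: 5 + 4 + 2 + 4 = 15.
Total exposure: 4 weeks.
After the second batch: Gamma(72 + 15, 12 + 4) = Gamma(87, 16).
Posterior mean = α'/β' = 87/16.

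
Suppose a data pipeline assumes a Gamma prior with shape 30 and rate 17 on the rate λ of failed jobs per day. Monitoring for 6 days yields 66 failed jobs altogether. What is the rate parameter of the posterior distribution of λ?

Total count 66 over total exposure 6 days.
Gamma(α, β) with Poisson data over total exposure Σt gives posterior Gamma(α+Σx, β+Σt) = Gamma(96, 23).

23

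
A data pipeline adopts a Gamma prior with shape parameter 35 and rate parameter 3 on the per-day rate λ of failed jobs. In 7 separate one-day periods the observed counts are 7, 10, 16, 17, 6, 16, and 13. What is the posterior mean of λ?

Total count: 7 + 10 + 16 + 17 + 6 + 16 + 13 = 85.
Total exposure: 7 days.
Posterior: α' = 35 + 85 = 120, β' = 3 + 7 = 10.
Posterior mean = α'/β' = 120/10 = 12.

12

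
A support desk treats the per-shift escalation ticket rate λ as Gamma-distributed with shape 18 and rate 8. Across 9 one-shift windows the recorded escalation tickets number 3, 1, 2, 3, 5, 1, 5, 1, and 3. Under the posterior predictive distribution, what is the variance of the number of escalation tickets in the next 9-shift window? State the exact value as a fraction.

9828/289

Total count: 3 + 1 + 2 + 3 + 5 + 1 + 5 + 1 + 3 = 24.
Total exposure: 9 shifts.
The Gamma prior is conjugate for the Poisson rate, so λ | data ~ Gamma(18+24, 8+9) = Gamma(42, 17).
The posterior predictive for a window of length T is Negative Binomial with variance T·α'·(β'+T)/β'² = 9·42·26/289 = 9828/289.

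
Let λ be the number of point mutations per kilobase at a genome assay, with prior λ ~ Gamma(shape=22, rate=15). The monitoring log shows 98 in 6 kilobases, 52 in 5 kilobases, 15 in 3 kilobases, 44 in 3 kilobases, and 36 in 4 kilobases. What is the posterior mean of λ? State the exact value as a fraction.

89/12

Total count: 98 + 52 + 15 + 44 + 36 = 245.
Total exposure: 6 + 5 + 3 + 3 + 4 = 21 kilobases.
Posterior: α' = 22 + 245 = 267, β' = 15 + 21 = 36.
Posterior mean = α'/β' = 267/36 = 89/12.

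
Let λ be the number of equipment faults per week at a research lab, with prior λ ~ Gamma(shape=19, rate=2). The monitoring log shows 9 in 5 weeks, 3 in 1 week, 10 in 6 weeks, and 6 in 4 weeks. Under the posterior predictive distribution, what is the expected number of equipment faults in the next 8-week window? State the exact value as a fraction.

Total count: 9 + 3 + 10 + 6 = 28.
Total exposure: 5 + 1 + 6 + 4 = 16 weeks.
Conjugate update: add total count to the shape and total exposure to the rate, giving Gamma(47, 18).
Predictive mean over an 8-week window = T·E[λ|data] = 8·47/18 = 188/9.

188/9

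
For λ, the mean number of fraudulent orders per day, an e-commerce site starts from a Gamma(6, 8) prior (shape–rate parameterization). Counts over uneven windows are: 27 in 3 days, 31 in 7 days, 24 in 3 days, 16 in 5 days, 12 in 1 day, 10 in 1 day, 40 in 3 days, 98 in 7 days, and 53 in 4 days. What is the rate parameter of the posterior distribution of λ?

Total count: 27 + 31 + 24 + 16 + 12 + 10 + 40 + 98 + 53 = 311.
Total exposure: 3 + 7 + 3 + 5 + 1 + 1 + 3 + 7 + 4 = 34 days.
The Gamma prior is conjugate for the Poisson rate, so λ | data ~ Gamma(6+311, 8+34) = Gamma(317, 42).

42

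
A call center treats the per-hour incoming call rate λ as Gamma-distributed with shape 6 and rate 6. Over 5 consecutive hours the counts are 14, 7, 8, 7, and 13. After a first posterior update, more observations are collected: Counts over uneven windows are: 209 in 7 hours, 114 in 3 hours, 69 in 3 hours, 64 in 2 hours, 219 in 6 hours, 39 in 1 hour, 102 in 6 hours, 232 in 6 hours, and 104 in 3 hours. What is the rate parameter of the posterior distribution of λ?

Total count: 14 + 7 + 8 + 7 + 13 = 49.
Total exposure: 5 hours.
After the first batch: Gamma(6 + 49, 6 + 5) = Gamma(55, 11).
Total count: 209 + 114 + 69 + 64 + 219 + 39 + 102 + 232 + 104 = 1152.
Total exposure: 7 + 3 + 3 + 2 + 6 + 1 + 6 + 6 + 3 = 37 hours.
After the second batch: Gamma(55 + 1152, 11 + 37) = Gamma(1207, 48).

48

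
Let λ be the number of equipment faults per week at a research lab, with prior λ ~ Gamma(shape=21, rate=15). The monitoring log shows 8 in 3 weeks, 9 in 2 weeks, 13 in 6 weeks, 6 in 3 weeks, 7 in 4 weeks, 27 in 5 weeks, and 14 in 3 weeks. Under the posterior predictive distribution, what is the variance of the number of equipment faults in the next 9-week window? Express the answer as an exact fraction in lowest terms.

Total count: 8 + 9 + 13 + 6 + 7 + 27 + 14 = 84.
Total exposure: 3 + 2 + 6 + 3 + 4 + 5 + 3 = 26 weeks.
The Gamma prior is conjugate for the Poisson rate, so λ | data ~ Gamma(21+84, 15+26) = Gamma(105, 41).
The posterior predictive for a window of length T is Negative Binomial with variance T·α'·(β'+T)/β'² = 9·105·50/1681 = 47250/1681.

47250/1681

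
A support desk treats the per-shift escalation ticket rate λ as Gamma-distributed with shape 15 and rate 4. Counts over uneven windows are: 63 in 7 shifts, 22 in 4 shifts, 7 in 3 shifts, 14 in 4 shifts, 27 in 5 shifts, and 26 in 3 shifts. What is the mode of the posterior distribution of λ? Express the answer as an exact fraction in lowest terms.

173/30

Total count: 63 + 22 + 7 + 14 + 27 + 26 = 159.
Total exposure: 7 + 4 + 3 + 4 + 5 + 3 = 26 shifts.
By Gamma–Poisson conjugacy, the posterior is Gamma(α + Σx, β + Σt) = Gamma(15 + 159, 4 + 26) = Gamma(174, 30).
Posterior mode = (α'−1)/β' = 173/30.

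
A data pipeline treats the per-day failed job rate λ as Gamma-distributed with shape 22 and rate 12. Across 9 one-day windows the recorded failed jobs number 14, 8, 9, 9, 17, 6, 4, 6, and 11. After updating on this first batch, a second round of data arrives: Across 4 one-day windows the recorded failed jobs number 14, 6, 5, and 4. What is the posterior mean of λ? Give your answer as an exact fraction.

Total count: 14 + 8 + 9 + 9 + 17 + 6 + 4 + 6 + 11 = 84.
Total exposure: 9 days.
After the first batch: Gamma(22 + 84, 12 + 9) = Gamma(106, 21).
Total count: 14 + 6 + 5 + 4 = 29.
Total exposure: 4 days.
After the second batch: Gamma(106 + 29, 21 + 4) = Gamma(135, 25).
Posterior mean = α'/β' = 135/25 = 27/5.

27/5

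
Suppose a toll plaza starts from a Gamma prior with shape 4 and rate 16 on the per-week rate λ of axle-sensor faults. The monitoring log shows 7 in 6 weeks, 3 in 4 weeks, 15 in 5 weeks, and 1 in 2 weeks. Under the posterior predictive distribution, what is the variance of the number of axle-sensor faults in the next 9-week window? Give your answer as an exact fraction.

Total count: 7 + 3 + 15 + 1 = 26.
Total exposure: 6 + 4 + 5 + 2 = 17 weeks.
Gamma(α, β) with Poisson data over total exposure Σt gives posterior Gamma(α+Σx, β+Σt) = Gamma(30, 33).
The posterior predictive for a window of length T is Negative Binomial with variance T·α'·(β'+T)/β'² = 9·30·42/1089 = 1260/121.

1260/121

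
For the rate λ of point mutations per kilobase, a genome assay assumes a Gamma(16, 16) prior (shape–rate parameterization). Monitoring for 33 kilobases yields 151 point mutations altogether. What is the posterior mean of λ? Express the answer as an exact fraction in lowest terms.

Total count 151 over total exposure 33 kilobases.
Conjugate update: add total count to the shape and total exposure to the rate, giving Gamma(167, 49).
Posterior mean = α'/β' = 167/49.

167/49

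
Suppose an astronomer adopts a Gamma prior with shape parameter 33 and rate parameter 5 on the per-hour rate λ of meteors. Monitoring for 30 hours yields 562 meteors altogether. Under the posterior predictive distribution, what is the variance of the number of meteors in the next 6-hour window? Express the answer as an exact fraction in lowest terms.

Total count 562 over total exposure 30 hours.
Gamma(α, β) with Poisson data over total exposure Σt gives posterior Gamma(α+Σx, β+Σt) = Gamma(595, 35).
The posterior predictive for a window of length T is Negative Binomial with variance T·α'·(β'+T)/β'² = 6·595·41/1225 = 4182/35.

4182/35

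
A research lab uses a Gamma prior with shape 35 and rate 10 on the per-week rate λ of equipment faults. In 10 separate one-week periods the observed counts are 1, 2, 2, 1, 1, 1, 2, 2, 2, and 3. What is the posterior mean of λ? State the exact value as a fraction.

Total count: 1 + 2 + 2 + 1 + 1 + 1 + 2 + 2 + 2 + 3 = 17.
Total exposure: 10 weeks.
Posterior: α' = 35 + 17 = 52, β' = 10 + 10 = 20.
Posterior mean = α'/β' = 52/20 = 13/5.

13/5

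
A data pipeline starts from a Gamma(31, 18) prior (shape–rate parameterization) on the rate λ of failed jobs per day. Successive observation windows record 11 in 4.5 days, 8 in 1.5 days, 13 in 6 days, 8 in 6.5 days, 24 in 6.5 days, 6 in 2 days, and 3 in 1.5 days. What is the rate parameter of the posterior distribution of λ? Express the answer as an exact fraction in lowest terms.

Total count: 11 + 8 + 13 + 8 + 24 + 6 + 3 = 73.
Total exposure: 4.5 + 1.5 + 6 + 6.5 + 6.5 + 2 + 1.5 = 28.5 days.
Conjugate update: add total count to the shape and total exposure to the rate, giving Gamma(104, 93/2).

93/2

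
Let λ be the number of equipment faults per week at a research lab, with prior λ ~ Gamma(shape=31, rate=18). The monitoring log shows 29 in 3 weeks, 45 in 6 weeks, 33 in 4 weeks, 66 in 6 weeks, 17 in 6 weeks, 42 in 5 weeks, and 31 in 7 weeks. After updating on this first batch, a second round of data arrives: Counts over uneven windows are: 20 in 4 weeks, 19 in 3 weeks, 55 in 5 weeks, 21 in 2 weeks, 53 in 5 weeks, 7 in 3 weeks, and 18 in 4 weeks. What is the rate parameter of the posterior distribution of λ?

Total count: 29 + 45 + 33 + 66 + 17 + 42 + 31 = 263.
Total exposure: 3 + 6 + 4 + 6 + 6 + 5 + 7 = 37 weeks.
After the first batch: Gamma(31 + 263, 18 + 37) = Gamma(294, 55).
Total count: 20 + 19 + 55 + 21 + 53 + 7 + 18 = 193.
Total exposure: 4 + 3 + 5 + 2 + 5 + 3 + 4 = 26 weeks.
After the second batch: Gamma(294 + 193, 55 + 26) = Gamma(487, 81).

81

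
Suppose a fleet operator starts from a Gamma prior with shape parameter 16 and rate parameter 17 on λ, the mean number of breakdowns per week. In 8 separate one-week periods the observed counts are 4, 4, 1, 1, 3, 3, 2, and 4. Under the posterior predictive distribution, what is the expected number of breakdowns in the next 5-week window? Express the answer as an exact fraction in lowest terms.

Total count: 4 + 4 + 1 + 1 + 3 + 3 + 2 + 4 = 22.
Total exposure: 8 weeks.
Posterior: α' = 16 + 22 = 38, β' = 17 + 8 = 25.
Predictive mean over a 5-week window = T·E[λ|data] = 5·38/25 = 38/5.

38/5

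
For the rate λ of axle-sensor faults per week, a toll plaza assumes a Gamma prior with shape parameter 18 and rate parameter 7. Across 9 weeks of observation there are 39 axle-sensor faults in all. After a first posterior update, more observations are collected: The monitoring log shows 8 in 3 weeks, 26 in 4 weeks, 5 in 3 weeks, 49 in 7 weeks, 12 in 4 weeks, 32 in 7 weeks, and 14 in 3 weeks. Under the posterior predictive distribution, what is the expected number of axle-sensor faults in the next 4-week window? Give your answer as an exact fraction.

Total count 39 over total exposure 9 weeks.
After the first batch: Gamma(18 + 39, 7 + 9) = Gamma(57, 16).
Total count: 8 + 26 + 5 + 49 + 12 + 32 + 14 = 146.
Total exposure: 3 + 4 + 3 + 7 + 4 + 7 + 3 = 31 weeks.
After the second batch: Gamma(57 + 146, 16 + 31) = Gamma(203, 47).
Predictive mean over a 4-week window = T·E[λ|data] = 4·203/47 = 812/47.

812/47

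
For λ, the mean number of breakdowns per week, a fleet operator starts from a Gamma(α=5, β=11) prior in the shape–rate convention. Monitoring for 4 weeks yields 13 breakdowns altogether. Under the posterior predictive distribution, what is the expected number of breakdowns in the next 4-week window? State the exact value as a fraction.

24/5

Total count 13 over total exposure 4 weeks.
By Gamma–Poisson conjugacy, the posterior is Gamma(α + Σx, β + Σt) = Gamma(5 + 13, 11 + 4) = Gamma(18, 15).
Predictive mean over a 4-week window = T·E[λ|data] = 4·18/15 = 24/5.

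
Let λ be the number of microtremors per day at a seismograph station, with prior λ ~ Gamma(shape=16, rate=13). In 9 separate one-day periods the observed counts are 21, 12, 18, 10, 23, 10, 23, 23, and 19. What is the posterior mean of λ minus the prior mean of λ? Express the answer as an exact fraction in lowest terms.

Total count: 21 + 12 + 18 + 10 + 23 + 10 + 23 + 23 + 19 = 159.
Total exposure: 9 days.
By Gamma–Poisson conjugacy, the posterior is Gamma(α + Σx, β + Σt) = Gamma(16 + 159, 13 + 9) = Gamma(175, 22).
Posterior mean = 175/22 = 175/22; prior mean = 16/13 = 16/13. Difference = 175/22 − 16/13 = 1923/286.

1923/286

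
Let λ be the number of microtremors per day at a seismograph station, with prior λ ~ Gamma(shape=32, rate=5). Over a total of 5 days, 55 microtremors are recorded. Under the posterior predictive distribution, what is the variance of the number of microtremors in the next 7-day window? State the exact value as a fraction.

10353/100

Total count 55 over total exposure 5 days.
By Gamma–Poisson conjugacy, the posterior is Gamma(α + Σx, β + Σt) = Gamma(32 + 55, 5 + 5) = Gamma(87, 10).
The posterior predictive for a window of length T is Negative Binomial with variance T·α'·(β'+T)/β'² = 7·87·17/100 = 10353/100.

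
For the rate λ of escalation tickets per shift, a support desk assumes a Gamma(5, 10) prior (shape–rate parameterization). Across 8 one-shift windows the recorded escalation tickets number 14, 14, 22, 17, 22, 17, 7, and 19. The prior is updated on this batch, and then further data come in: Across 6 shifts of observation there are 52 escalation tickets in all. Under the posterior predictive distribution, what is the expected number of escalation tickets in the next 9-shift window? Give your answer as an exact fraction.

Total count: 14 + 14 + 22 + 17 + 22 + 17 + 7 + 19 = 132.
Total exposure: 8 shifts.
After the first batch: Gamma(5 + 132, 10 + 8) = Gamma(137, 18).
Total count 52 over total exposure 6 shifts.
After the second batch: Gamma(137 + 52, 18 + 6) = Gamma(189, 24).
Predictive mean over a 9-shift window = T·E[λ|data] = 9·189/24 = 567/8.

567/8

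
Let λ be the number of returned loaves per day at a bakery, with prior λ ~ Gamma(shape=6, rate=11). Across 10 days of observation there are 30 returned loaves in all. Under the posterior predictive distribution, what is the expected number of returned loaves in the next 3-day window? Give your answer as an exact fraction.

Total count 30 over total exposure 10 days.
Posterior: α' = 6 + 30 = 36, β' = 11 + 10 = 21.
Predictive mean over a 3-day window = T·E[λ|data] = 3·36/21 = 36/7.

36/7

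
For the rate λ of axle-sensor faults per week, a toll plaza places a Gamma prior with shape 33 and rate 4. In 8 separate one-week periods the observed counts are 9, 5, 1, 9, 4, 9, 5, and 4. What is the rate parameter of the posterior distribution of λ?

12

Total count: 9 + 5 + 1 + 9 + 4 + 9 + 5 + 4 = 46.
Total exposure: 8 weeks.
By Gamma–Poisson conjugacy, the posterior is Gamma(α + Σx, β + Σt) = Gamma(33 + 46, 4 + 8) = Gamma(79, 12).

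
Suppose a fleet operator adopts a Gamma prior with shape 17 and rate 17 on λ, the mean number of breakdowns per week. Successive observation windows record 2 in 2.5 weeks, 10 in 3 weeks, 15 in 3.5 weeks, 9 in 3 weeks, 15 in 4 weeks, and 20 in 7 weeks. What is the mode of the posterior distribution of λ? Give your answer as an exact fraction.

Total count: 2 + 10 + 15 + 9 + 15 + 20 = 71.
Total exposure: 2.5 + 3 + 3.5 + 3 + 4 + 7 = 23 weeks.
Posterior: α' = 17 + 71 = 88, β' = 17 + 23 = 40.
Posterior mode = (α'−1)/β' = 87/40.

87/40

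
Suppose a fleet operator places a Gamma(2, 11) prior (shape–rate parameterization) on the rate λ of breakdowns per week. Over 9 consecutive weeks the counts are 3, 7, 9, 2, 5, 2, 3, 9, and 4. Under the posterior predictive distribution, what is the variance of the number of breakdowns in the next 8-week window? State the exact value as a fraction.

644/25

Total count: 3 + 7 + 9 + 2 + 5 + 2 + 3 + 9 + 4 = 44.
Total exposure: 9 weeks.
Posterior: α' = 2 + 44 = 46, β' = 11 + 9 = 20.
The posterior predictive for a window of length T is Negative Binomial with variance T·α'·(β'+T)/β'² = 8·46·28/400 = 644/25.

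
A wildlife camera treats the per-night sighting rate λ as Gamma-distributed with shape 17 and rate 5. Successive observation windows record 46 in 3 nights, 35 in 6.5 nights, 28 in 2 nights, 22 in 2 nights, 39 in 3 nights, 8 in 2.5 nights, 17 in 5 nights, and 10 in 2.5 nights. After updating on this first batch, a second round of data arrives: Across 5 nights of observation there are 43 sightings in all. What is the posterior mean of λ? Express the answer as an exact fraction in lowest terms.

530/73

Total count: 46 + 35 + 28 + 22 + 39 + 8 + 17 + 10 = 205.
Total exposure: 3 + 6.5 + 2 + 2 + 3 + 2.5 + 5 + 2.5 = 26.5 nights.
After the first batch: Gamma(17 + 205, 5 + 26.5) = Gamma(222, 63/2).
Total count 43 over total exposure 5 nights.
After the second batch: Gamma(222 + 43, 63/2 + 5) = Gamma(265, 73/2).
Posterior mean = α'/β' = 265/(73/2) = 530/73.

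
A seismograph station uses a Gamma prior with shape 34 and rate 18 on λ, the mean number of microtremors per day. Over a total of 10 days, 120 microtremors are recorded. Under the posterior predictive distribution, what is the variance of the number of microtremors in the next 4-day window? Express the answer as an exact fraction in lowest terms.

176/7

Total count 120 over total exposure 10 days.
Gamma(α, β) with Poisson data over total exposure Σt gives posterior Gamma(α+Σx, β+Σt) = Gamma(154, 28).
The posterior predictive for a window of length T is Negative Binomial with variance T·α'·(β'+T)/β'² = 4·154·32/784 = 176/7.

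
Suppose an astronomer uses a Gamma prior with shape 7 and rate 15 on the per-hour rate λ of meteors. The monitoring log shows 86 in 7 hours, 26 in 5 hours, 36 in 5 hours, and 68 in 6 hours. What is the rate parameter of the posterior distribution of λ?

Total count: 86 + 26 + 36 + 68 = 216.
Total exposure: 7 + 5 + 5 + 6 = 23 hours.
By Gamma–Poisson conjugacy, the posterior is Gamma(α + Σx, β + Σt) = Gamma(7 + 216, 15 + 23) = Gamma(223, 38).

38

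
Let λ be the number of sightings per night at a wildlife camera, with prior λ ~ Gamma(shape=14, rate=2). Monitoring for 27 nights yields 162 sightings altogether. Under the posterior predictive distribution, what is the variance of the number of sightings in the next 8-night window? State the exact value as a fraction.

52096/841

Total count 162 over total exposure 27 nights.
The Gamma prior is conjugate for the Poisson rate, so λ | data ~ Gamma(14+162, 2+27) = Gamma(176, 29).
The posterior predictive for a window of length T is Negative Binomial with variance T·α'·(β'+T)/β'² = 8·176·37/841 = 52096/841.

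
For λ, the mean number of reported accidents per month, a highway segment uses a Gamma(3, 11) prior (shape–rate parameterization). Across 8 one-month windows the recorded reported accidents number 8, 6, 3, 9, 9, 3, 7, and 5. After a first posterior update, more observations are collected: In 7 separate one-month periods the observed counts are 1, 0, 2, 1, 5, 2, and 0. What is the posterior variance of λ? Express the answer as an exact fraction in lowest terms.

16/169

Total count: 8 + 6 + 3 + 9 + 9 + 3 + 7 + 5 = 50.
Total exposure: 8 months.
After the first batch: Gamma(3 + 50, 11 + 8) = Gamma(53, 19).
Total count: 1 + 0 + 2 + 1 + 5 + 2 + 0 = 11.
Total exposure: 7 months.
After the second batch: Gamma(53 + 11, 19 + 7) = Gamma(64, 26).
Posterior variance = α'/β'² = 64/676 = 16/169.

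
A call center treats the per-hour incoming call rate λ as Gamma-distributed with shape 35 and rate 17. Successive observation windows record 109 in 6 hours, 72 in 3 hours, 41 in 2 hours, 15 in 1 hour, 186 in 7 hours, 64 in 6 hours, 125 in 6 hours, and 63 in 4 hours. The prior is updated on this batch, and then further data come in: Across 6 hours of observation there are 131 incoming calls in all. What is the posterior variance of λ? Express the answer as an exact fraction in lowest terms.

Total count: 109 + 72 + 41 + 15 + 186 + 64 + 125 + 63 = 675.
Total exposure: 6 + 3 + 2 + 1 + 7 + 6 + 6 + 4 = 35 hours.
After the first batch: Gamma(35 + 675, 17 + 35) = Gamma(710, 52).
Total count 131 over total exposure 6 hours.
After the second batch: Gamma(710 + 131, 52 + 6) = Gamma(841, 58).
Posterior variance = α'/β'² = 841/3364 = 1/4.

1/4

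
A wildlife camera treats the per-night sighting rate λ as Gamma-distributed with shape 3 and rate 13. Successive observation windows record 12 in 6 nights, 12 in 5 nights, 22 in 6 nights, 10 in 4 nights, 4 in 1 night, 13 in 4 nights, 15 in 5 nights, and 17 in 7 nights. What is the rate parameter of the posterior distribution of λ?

51

Total count: 12 + 12 + 22 + 10 + 4 + 13 + 15 + 17 = 105.
Total exposure: 6 + 5 + 6 + 4 + 1 + 4 + 5 + 7 = 38 nights.
Posterior: α' = 3 + 105 = 108, β' = 13 + 38 = 51.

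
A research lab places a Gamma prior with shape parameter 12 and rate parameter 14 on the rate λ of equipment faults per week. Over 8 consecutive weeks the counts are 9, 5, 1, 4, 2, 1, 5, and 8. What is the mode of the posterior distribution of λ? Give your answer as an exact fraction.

23/11

Total count: 9 + 5 + 1 + 4 + 2 + 1 + 5 + 8 = 35.
Total exposure: 8 weeks.
By Gamma–Poisson conjugacy, the posterior is Gamma(α + Σx, β + Σt) = Gamma(12 + 35, 14 + 8) = Gamma(47, 22).
Posterior mode = (α'−1)/β' = 46/22 = 23/11.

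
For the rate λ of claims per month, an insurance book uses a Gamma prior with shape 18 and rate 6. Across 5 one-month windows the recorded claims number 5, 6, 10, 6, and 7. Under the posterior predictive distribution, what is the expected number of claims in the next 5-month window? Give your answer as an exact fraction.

260/11

Total count: 5 + 6 + 10 + 6 + 7 = 34.
Total exposure: 5 months.
Gamma(α, β) with Poisson data over total exposure Σt gives posterior Gamma(α+Σx, β+Σt) = Gamma(52, 11).
Predictive mean over a 5-month window = T·E[λ|data] = 5·52/11 = 260/11.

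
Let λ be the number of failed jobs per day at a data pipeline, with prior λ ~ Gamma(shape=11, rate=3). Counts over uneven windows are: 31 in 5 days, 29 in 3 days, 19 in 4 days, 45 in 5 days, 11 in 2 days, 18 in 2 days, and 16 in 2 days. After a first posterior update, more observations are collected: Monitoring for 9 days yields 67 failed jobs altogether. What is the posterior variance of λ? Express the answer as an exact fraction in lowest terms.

247/1225

Total count: 31 + 29 + 19 + 45 + 11 + 18 + 16 = 169.
Total exposure: 5 + 3 + 4 + 5 + 2 + 2 + 2 = 23 days.
After the first batch: Gamma(11 + 169, 3 + 23) = Gamma(180, 26).
Total count 67 over total exposure 9 days.
After the second batch: Gamma(180 + 67, 26 + 9) = Gamma(247, 35).
Posterior variance = α'/β'² = 247/1225.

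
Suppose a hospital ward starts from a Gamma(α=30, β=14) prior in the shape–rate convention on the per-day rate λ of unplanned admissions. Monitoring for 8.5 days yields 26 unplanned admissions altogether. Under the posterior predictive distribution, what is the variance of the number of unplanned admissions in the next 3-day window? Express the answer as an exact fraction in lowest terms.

Total count 26 over total exposure 8.5 days.
By Gamma–Poisson conjugacy, the posterior is Gamma(α + Σx, β + Σt) = Gamma(30 + 26, 14 + 8.5) = Gamma(56, 45/2).
The posterior predictive for a window of length T is Negative Binomial with variance T·α'·(β'+T)/β'² = 3·56·(51/2)/(2025/4) = 1904/225.

1904/225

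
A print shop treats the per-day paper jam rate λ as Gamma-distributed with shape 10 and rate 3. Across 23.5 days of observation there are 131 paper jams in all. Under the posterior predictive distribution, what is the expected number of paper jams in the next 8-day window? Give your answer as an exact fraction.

2256/53

Total count 131 over total exposure 23.5 days.
Posterior: α' = 10 + 131 = 141, β' = 3 + 23.5 = 53/2.
Predictive mean over an 8-day window = T·E[λ|data] = 8·141/(53/2) = 2256/53.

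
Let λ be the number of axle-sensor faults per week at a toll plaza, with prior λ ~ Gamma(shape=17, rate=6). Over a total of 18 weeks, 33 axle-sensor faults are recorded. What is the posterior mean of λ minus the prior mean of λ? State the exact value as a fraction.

Total count 33 over total exposure 18 weeks.
Conjugate update: add total count to the shape and total exposure to the rate, giving Gamma(50, 24).
Posterior mean = 50/24 = 25/12; prior mean = 17/6 = 17/6. Difference = 25/12 − 17/6 = -3/4.

-3/4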